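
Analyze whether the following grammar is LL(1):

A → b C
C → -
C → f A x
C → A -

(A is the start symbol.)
Yes, the grammar is LL(1).

Relevant sets:
  FIRST(A) = { 'b' }

For C:
  PREDICT(C → '-') = { '-' }
  PREDICT(C → f A x) = { 'f' }
  PREDICT(C → A '-') = { 'b' }
A has a single production, so nothing to check there.

All predict sets are disjoint. The grammar IS LL(1).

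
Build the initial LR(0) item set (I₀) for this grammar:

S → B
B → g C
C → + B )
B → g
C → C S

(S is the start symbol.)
First, augment the grammar with S' → S
I₀ = CLOSURE({ [S' → . S] }):
  [S' → . S] has the dot before S: add [S → . B]
  [S → . B] has the dot before B: add [B → . g C], [B → . g]
No further items can be added.

I₀ = { [B → . g C], [B → . g], [S → . B], [S' → . S] }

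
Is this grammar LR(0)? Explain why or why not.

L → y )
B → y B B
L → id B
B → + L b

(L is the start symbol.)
Yes, the grammar is LR(0)

A grammar is LR(0) if no state in the canonical LR(0) collection has:
  - both a shift item (dot before a terminal) and a complete item (shift-reduce conflict), or
  - two or more complete items (reduce-reduce conflict; the accept item [L' → L .] counts as a complete item here).

Augment with L' → L and build the canonical LR(0) collection (I0 = CLOSURE({[L' → . L]}), then GOTO on every symbol after a dot until no new states appear). It has 12 states:
  I0: { [L → . id B], [L → . y )], [L' → . L] }  — shift
  I1: { [L' → L .] }  — accept
  I2: { [B → . + L b], [B → . y B B], [L → id . B] }  — shift
  I3: { [L → y . )] }  — shift
  I4: { [L → y ) .] }  — reduce
  I5: { [B → + . L b], [L → . id B], [L → . y )] }  — shift
  I6: { [L → id B .] }  — reduce
  I7: { [B → . + L b], [B → . y B B], [B → y . B B] }  — shift
  I8: { [B → . + L b], [B → . y B B], [B → y B . B] }  — shift
  I9: { [B → y B B .] }  — reduce
  I10: { [B → + L . b] }  — shift
  I11: { [B → + L b .] }  — reduce

Every state is either a pure shift/goto state or contains exactly one complete item and nothing to shift — no conflicts. The grammar is LR(0).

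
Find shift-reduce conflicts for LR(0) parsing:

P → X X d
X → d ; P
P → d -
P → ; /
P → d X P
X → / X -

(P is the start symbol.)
A shift-reduce conflict occurs when an LR(0) state has both:
  - a complete (reduce) item [A → α .] (dot at the end), and
  - a shift item [B → β . c γ] (dot before a terminal).

Augment with P' → P and build the canonical LR(0) collection (I0 = CLOSURE({[P' → . P]}), then GOTO on every symbol after a dot until no new states appear). It has 17 states:
  I0: { [P → . ; /], [P → . X X d], [P → . d -], [P → . d X P], [P' → . P], [X → . / X -], [X → . d ; P] }  — shift
  I1: { [X → . / X -], [X → . d ; P], [X → / . X -] }  — shift
  I2: { [P → ; . /] }  — shift
  I3: { [P' → P .] }  — accept
  I4: { [P → X . X d], [X → . / X -], [X → . d ; P] }  — shift
  I5: { [P → d . -], [P → d . X P], [X → . / X -], [X → . d ; P], [X → d . ; P] }  — shift
  I6: { [P → d - .] }  — reduce
  I7: { [P → . ; /], [P → . X X d], [P → . d -], [P → . d X P], [X → . / X -], [X → . d ; P], [X → d ; . P] }  — shift
  I8: { [P → . ; /], [P → . X X d], [P → . d -], [P → . d X P], [P → d X . P], [X → . / X -], [X → . d ; P] }  — shift
  I9: { [X → d . ; P] }  — shift
  I10: { [P → d X P .] }  — reduce
  I11: { [X → d ; P .] }  — reduce
  I12: { [P → X X . d] }  — shift
  I13: { [P → X X d .] }  — reduce
  I14: { [P → ; / .] }  — reduce
  I15: { [X → / X . -] }  — shift
  I16: { [X → / X - .] }  — reduce

No state contains both a complete item and a shift item.

Answer: No shift-reduce conflicts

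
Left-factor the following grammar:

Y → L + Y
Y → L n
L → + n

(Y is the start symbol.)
Left-factoring transforms A → αβ₁ | αβ₂ into A → αA' and A' → β₁ | β₂
(α is the longest common prefix among the alternatives). Repeat until
no nonterminal has two alternatives with a common prefix.

Round 1: Y has alternatives sharing prefix 'L'. Introduce Y': Y → L Y'
  Add: Y' → + Y
  Add: Y' → n

No remaining common prefixes — done.

Resulting grammar:
Y → L Y'
Y' → + Y
Y' → n
L → + n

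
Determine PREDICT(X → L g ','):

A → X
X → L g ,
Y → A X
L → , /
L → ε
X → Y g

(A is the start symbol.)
{ ',', 'g' }

PREDICT(X → L g ',') = (FIRST(RHS) \ {ε}) ∪ (FOLLOW(X) if ε ∈ FIRST(RHS), i.e. RHS ⇒* ε)
FIRST(L) = { ',', ε }
FIRST(L g ',') = { ',', 'g' }
ε ∉ FIRST(L g ','), so FOLLOW(X) is not added.
PREDICT(X → L g ',') = { ',', 'g' }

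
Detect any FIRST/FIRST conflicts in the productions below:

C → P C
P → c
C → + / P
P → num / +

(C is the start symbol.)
A FIRST/FIRST conflict occurs when two productions N → α and N → β for the same non-terminal have FIRST(α) ∩ FIRST(β) ≠ ∅ (with ε ∈ FIRST of a nullable right-hand side, so two nullable alternatives also conflict).

FIRST sets of the non-terminals at (or reachable through a nullable prefix from) the front of some alternative:
  FIRST(P) = { 'c', 'num' }

Productions for C:
  C → P C: FIRST = { 'c', 'num' }
  C → + / P: FIRST = { '+' }
Productions for P:
  P → c: FIRST = { 'c' }
  P → num / +: FIRST = { 'num' }

All alternatives of each non-terminal have pairwise disjoint FIRST sets.

Answer: No FIRST/FIRST conflicts.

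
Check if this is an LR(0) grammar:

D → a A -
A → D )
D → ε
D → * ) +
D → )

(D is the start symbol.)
No. Shift-reduce conflict between [D → .] and [D → . )]

A grammar is LR(0) if no state in the canonical LR(0) collection has:
  - both a shift item (dot before a terminal) and a complete item (shift-reduce conflict), or
  - two or more complete items (reduce-reduce conflict; the accept item [D' → D .] counts as a complete item here).

Augment with D' → D and build the canonical LR(0) collection (I0 = CLOSURE({[D' → . D]}), then GOTO on every symbol after a dot until no new states appear). It has 11 states:
  I0: { [D → . )], [D → . * ) +], [D → . a A -], [D → .], [D' → . D] }  — shift, reduce
  I1: { [D → ) .] }  — reduce
  I2: { [D → * . ) +] }  — shift
  I3: { [D' → D .] }  — accept
  I4: { [A → . D )], [D → . )], [D → . * ) +], [D → . a A -], [D → .], [D → a . A -] }  — shift, reduce
  I5: { [D → a A . -] }  — shift
  I6: { [A → D . )] }  — shift
  I7: { [A → D ) .] }  — reduce
  I8: { [D → a A - .] }  — reduce
  I9: { [D → * ) . +] }  — shift
  I10: { [D → * ) + .] }  — reduce

Conflict in state I0:
  Shift-reduce conflict between [D → .] and [D → . )]
So the grammar is NOT LR(0).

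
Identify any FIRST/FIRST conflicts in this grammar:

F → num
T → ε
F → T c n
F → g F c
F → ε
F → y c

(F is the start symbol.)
A FIRST/FIRST conflict occurs when two productions N → α and N → β for the same non-terminal have FIRST(α) ∩ FIRST(β) ≠ ∅ (with ε ∈ FIRST of a nullable right-hand side, so two nullable alternatives also conflict).

FIRST sets of the non-terminals at (or reachable through a nullable prefix from) the front of some alternative:
  FIRST(T) = { ε }

Productions for F:
  F → num: FIRST = { 'num' }
  F → T c n: FIRST = { 'c' }
  F → g F c: FIRST = { 'g' }
  F → ε: FIRST = { ε }
  F → y c: FIRST = { 'y' }
T has only one production, so no FIRST/FIRST conflict is possible there.

All alternatives of each non-terminal have pairwise disjoint FIRST sets.

Answer: No FIRST/FIRST conflicts.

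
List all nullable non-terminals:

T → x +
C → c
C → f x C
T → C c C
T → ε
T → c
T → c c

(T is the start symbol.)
{ 'T' }

A non-terminal is nullable if it can derive ε (the empty string): either it has an ε-production, or it has a production whose right-hand side consists entirely of nullable non-terminals.

ε-productions: T → ε
So T is immediately nullable.
No further non-terminal can be added: every production for the remaining non-terminals contains a terminal or a non-nullable non-terminal.
Nullable = { 'T' }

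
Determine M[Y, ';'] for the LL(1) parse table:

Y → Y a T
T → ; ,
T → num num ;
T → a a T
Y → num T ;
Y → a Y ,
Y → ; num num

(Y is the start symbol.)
Y → Y a T, Y → ; num num

To find M[Y, ';'], we find productions for Y where ';' is in the predict set (PREDICT(N → α) = (FIRST(α) \ {ε}) ∪ (FOLLOW(N) if α ⇒* ε)).

Relevant sets:
  FIRST(Y) = { ';', 'a', 'num' }

Y → Y a T: PREDICT = { ';', 'a', 'num' }
  ';' is in predict set, so this production goes in M[Y, ';']
Y → num T ;: PREDICT = { 'num' }
Y → a Y ,: PREDICT = { 'a' }
Y → ; num num: PREDICT = { ';' }
  ';' is in predict set, so this production goes in M[Y, ';']

M[Y, ';'] = Y → Y a T, Y → ; num num  (a multiply-defined cell — the grammar is not LL(1))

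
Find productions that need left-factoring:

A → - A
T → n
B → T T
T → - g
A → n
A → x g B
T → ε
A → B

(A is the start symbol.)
Left-factoring is needed when two productions for the same non-terminal
share a common prefix on the right-hand side.

Productions for A:
  A → - A
  A → n
  A → x g B
  A → B
Productions for T:
  T → n
  T → - g
  T → ε

No common prefixes found.

Answer: No, left-factoring is not needed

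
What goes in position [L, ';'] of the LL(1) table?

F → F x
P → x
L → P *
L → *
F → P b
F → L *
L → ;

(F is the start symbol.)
L → ;

To find M[L, ';'], we find productions for L where ';' is in the predict set (PREDICT(N → α) = (FIRST(α) \ {ε}) ∪ (FOLLOW(N) if α ⇒* ε)).

Relevant sets:
  FIRST(P) = { 'x' }

L → P *: PREDICT = { 'x' }
L → *: PREDICT = { '*' }
L → ;: PREDICT = { ';' }
  ';' is in predict set, so this production goes in M[L, ';']

M[L, ';'] = L → ;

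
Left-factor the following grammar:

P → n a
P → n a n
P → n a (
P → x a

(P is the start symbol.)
P → n a P'
P' → ε
P' → n
P' → (
P → x a

Left-factoring transforms A → αβ₁ | αβ₂ into A → αA' and A' → β₁ | β₂
(α is the longest common prefix among the alternatives). Repeat until
no nonterminal has two alternatives with a common prefix.

Round 1: P has alternatives sharing prefix 'n a'. Introduce P': P → n a P'
  Add: P' → ε
  Add: P' → n
  Add: P' → (

No remaining common prefixes — done.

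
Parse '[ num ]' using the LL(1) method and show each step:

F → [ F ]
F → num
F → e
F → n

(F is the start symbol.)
LL(1) parsing maintains a stack (initially the start symbol over $) and the input. At each step: if the stack top is a terminal, match it against the current input token; if it is a non-terminal N, replace it with the RHS of M[N, lookahead] (the unique production whose predict set contains the lookahead).

Stack is shown with the top on the left.

Stack    Input      Action
--------------------------
F $      [ num ] $  output F → [ F ]
[ F ] $  [ num ] $  match '['
F ] $    num ] $    output F → num
num ] $  num ] $    match 'num'
] $      ] $        match ']'
$        $          accept

The string is accepted.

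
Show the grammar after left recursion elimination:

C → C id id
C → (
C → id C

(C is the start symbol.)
C is directly left-recursive. The standard transformation for
  A → A α₁ | ... | A α_m | β₁ | ... | β_n
is
  A  → β₁ A' | ... | β_n A'
  A' → α₁ A' | ... | α_m A' | ε

C → ( becomes C → ( C'
C → id C becomes C → id C C'
C → C id id becomes C' → id id C'
Add C' → ε

Resulting grammar:
C → ( C'
C → id C C'
C' → id id C'
C' → ε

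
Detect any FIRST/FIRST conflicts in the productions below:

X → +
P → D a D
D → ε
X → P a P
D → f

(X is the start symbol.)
No FIRST/FIRST conflicts.

A FIRST/FIRST conflict occurs when two productions N → α and N → β for the same non-terminal have FIRST(α) ∩ FIRST(β) ≠ ∅ (with ε ∈ FIRST of a nullable right-hand side, so two nullable alternatives also conflict).

FIRST sets of the non-terminals at (or reachable through a nullable prefix from) the front of some alternative:
  FIRST(P) = { 'a', 'f' }

Productions for X:
  X → +: FIRST = { '+' }
  X → P a P: FIRST = { 'a', 'f' }
Productions for D:
  D → ε: FIRST = { ε }
  D → f: FIRST = { 'f' }
P has only one production, so no FIRST/FIRST conflict is possible there.

All alternatives of each non-terminal have pairwise disjoint FIRST sets.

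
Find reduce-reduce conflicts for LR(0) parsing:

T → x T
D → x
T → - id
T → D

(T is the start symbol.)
A reduce-reduce conflict occurs when an LR(0) state has two complete items [A → α .] and [B → β .] — both call for a reduction, and with no lookahead the parser cannot choose between them.

Augment with T' → T and build the canonical LR(0) collection (I0 = CLOSURE({[T' → . T]}), then GOTO on every symbol after a dot until no new states appear). It has 7 states:
  I0: { [D → . x], [T → . - id], [T → . D], [T → . x T], [T' → . T] }  — shift
  I1: { [T → - . id] }  — shift
  I2: { [T → D .] }  — reduce
  I3: { [T' → T .] }  — accept
  I4: { [D → . x], [D → x .], [T → . - id], [T → . D], [T → . x T], [T → x . T] }  — shift, reduce
  I5: { [T → x T .] }  — reduce
  I6: { [T → - id .] }  — reduce

No state contains more than one complete item.

Answer: No reduce-reduce conflicts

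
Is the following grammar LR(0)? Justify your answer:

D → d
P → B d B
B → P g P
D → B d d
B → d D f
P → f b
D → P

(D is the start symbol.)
Augment with D' → D and build the canonical LR(0) collection (I0 = CLOSURE({[D' → . D]}), then GOTO on every symbol after a dot until no new states appear). It has 18 states:
  I0: { [B → . P g P], [B → . d D f], [D → . B d d], [D → . P], [D → . d], [D' → . D], [P → . B d B], [P → . f b] }  — shift
  I1: { [D → B . d d], [P → B . d B] }  — shift
  I2: { [D' → D .] }  — accept
  I3: { [B → P . g P], [D → P .] }  — shift, reduce
  I4: { [B → . P g P], [B → . d D f], [B → d . D f], [D → . B d d], [D → . P], [D → . d], [D → d .], [P → . B d B], [P → . f b] }  — shift, reduce
  I5: { [P → f . b] }  — shift
  I6: { [P → f b .] }  — reduce
  I7: { [B → d D . f] }  — shift
  I8: { [B → d D f .] }  — reduce
  I9: { [B → . P g P], [B → . d D f], [B → P g . P], [P → . B d B], [P → . f b] }  — shift
  I10: { [P → B . d B] }  — shift
  I11: { [B → P . g P], [B → P g P .] }  — shift, reduce
  I12: { [B → . P g P], [B → . d D f], [B → d . D f], [D → . B d d], [D → . P], [D → . d], [P → . B d B], [P → . f b] }  — shift
  I13: { [B → . P g P], [B → . d D f], [P → . B d B], [P → . f b], [P → B d . B] }  — shift
  I14: { [P → B . d B], [P → B d B .] }  — shift, reduce
  I15: { [B → P . g P] }  — shift
  I16: { [B → . P g P], [B → . d D f], [D → B d . d], [P → . B d B], [P → . f b], [P → B d . B] }  — shift
  I17: { [B → . P g P], [B → . d D f], [B → d . D f], [D → . B d d], [D → . P], [D → . d], [D → B d d .], [P → . B d B], [P → . f b] }  — shift, reduce

Conflict in state I3:
  Shift-reduce conflict between [D → P .] and [B → P . g P]
So the grammar is NOT LR(0).

Answer: No. Shift-reduce conflict between [D → P .] and [B → P . g P]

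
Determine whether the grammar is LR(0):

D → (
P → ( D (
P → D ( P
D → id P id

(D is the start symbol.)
A grammar is LR(0) if no state in the canonical LR(0) collection has:
  - both a shift item (dot before a terminal) and a complete item (shift-reduce conflict), or
  - two or more complete items (reduce-reduce conflict; the accept item [D' → D .] counts as a complete item here).

Augment with D' → D and build the canonical LR(0) collection (I0 = CLOSURE({[D' → . D]}), then GOTO on every symbol after a dot until no new states appear). It has 12 states:
  I0: { [D → . (], [D → . id P id], [D' → . D] }  — shift
  I1: { [D → ( .] }  — reduce
  I2: { [D' → D .] }  — accept
  I3: { [D → . (], [D → . id P id], [D → id . P id], [P → . ( D (], [P → . D ( P] }  — shift
  I4: { [D → ( .], [D → . (], [D → . id P id], [P → ( . D (] }  — shift, reduce
  I5: { [P → D . ( P] }  — shift
  I6: { [D → id P . id] }  — shift
  I7: { [D → id P id .] }  — reduce
  I8: { [D → . (], [D → . id P id], [P → . ( D (], [P → . D ( P], [P → D ( . P] }  — shift
  I9: { [P → D ( P .] }  — reduce
  I10: { [P → ( D . (] }  — shift
  I11: { [P → ( D ( .] }  — reduce

Conflict in state I4:
  Shift-reduce conflict between [D → ( .] and [D → . (]
So the grammar is NOT LR(0).

Answer: No. Shift-reduce conflict between [D → ( .] and [D → . (]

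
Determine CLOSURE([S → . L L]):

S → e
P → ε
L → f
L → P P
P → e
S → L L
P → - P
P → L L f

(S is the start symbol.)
{ [L → . P P], [L → . f], [P → . - P], [P → . L L f], [P → . e], [P → .], [S → . L L] }

To compute CLOSURE, for each item [A → α.Bβ] where B is a non-terminal, add [B → .γ] for all productions B → γ; repeat for the newly added items until nothing changes.

Start with: [S → . L L]
  [S → . L L] has the dot before L: add [L → . f], [L → . P P]
  [L → . P P] has the dot before P: add [P → .], [P → . e], [P → . - P], [P → . L L f]
No further items can be added.

CLOSURE = { [L → . P P], [L → . f], [P → . - P], [P → . L L f], [P → . e], [P → .], [S → . L L] }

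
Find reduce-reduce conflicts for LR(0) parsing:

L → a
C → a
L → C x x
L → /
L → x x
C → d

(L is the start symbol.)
Augment with L' → L and build the canonical LR(0) collection (I0 = CLOSURE({[L' → . L]}), then GOTO on every symbol after a dot until no new states appear). It has 10 states:
  I0: { [C → . a], [C → . d], [L → . /], [L → . C x x], [L → . a], [L → . x x], [L' → . L] }  — shift
  I1: { [L → / .] }  — reduce
  I2: { [L → C . x x] }  — shift
  I3: { [L' → L .] }  — accept
  I4: { [C → a .], [L → a .] }  — 2 reduces
  I5: { [C → d .] }  — reduce
  I6: { [L → x . x] }  — shift
  I7: { [L → x x .] }  — reduce
  I8: { [L → C x . x] }  — shift
  I9: { [L → C x x .] }  — reduce

I4 contains complete items [C → a .], [L → a .] — reduce-reduce conflict.

Answer: Yes — I4: [C → a .] vs [L → a .]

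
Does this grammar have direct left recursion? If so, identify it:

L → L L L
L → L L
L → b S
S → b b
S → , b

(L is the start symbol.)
L → L L L: LEFT RECURSIVE (starts with L)
L → L L: LEFT RECURSIVE (starts with L)
L → b S: starts with b
S → b b: starts with b
S → , b: starts with ','

The grammar has direct left recursion on: L.

Answer: Yes, L is left-recursive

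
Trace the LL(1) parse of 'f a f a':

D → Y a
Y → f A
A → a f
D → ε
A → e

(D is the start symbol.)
Stack is shown with the top on the left.

Stack    Input      Action
--------------------------
D $      f a f a $  output D → Y a
Y a $    f a f a $  output Y → f A
f A a $  f a f a $  match 'f'
A a $    a f a $    output A → a f
a f a $  a f a $    match 'a'
f a $    f a $      match 'f'
a $      a $        match 'a'
$        $          accept

The string is accepted.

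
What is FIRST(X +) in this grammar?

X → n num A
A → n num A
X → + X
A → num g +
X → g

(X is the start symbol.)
{ '+', 'g', 'n' }

FIRST sets of the non-terminals involved (from the grammar, by fixed-point iteration):
  FIRST(X) = { '+', 'g', 'n' }

To compute FIRST(X +), process the symbols left to right:
Symbol X is a non-terminal. Add FIRST(X) \ {ε} = { '+', 'g', 'n' }
X is not nullable (ε ∉ FIRST(X)), so stop here.
FIRST(X +) = { '+', 'g', 'n' }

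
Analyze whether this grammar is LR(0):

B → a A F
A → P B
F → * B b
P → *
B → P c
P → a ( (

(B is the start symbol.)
Yes, the grammar is LR(0)

A grammar is LR(0) if no state in the canonical LR(0) collection has:
  - both a shift item (dot before a terminal) and a complete item (shift-reduce conflict), or
  - two or more complete items (reduce-reduce conflict; the accept item [B' → B .] counts as a complete item here).

Augment with B' → B and build the canonical LR(0) collection (I0 = CLOSURE({[B' → . B]}), then GOTO on every symbol after a dot until no new states appear). It has 16 states:
  I0: { [B → . P c], [B → . a A F], [B' → . B], [P → . *], [P → . a ( (] }  — shift
  I1: { [P → * .] }  — reduce
  I2: { [B' → B .] }  — accept
  I3: { [B → P . c] }  — shift
  I4: { [A → . P B], [B → a . A F], [P → . *], [P → . a ( (], [P → a . ( (] }  — shift
  I5: { [P → a ( . (] }  — shift
  I6: { [B → a A . F], [F → . * B b] }  — shift
  I7: { [A → P . B], [B → . P c], [B → . a A F], [P → . *], [P → . a ( (] }  — shift
  I8: { [P → a . ( (] }  — shift
  I9: { [A → P B .] }  — reduce
  I10: { [B → . P c], [B → . a A F], [F → * . B b], [P → . *], [P → . a ( (] }  — shift
  I11: { [B → a A F .] }  — reduce
  I12: { [F → * B . b] }  — shift
  I13: { [F → * B b .] }  — reduce
  I14: { [P → a ( ( .] }  — reduce
  I15: { [B → P c .] }  — reduce

Every state is either a pure shift/goto state or contains exactly one complete item and nothing to shift — no conflicts. The grammar is LR(0).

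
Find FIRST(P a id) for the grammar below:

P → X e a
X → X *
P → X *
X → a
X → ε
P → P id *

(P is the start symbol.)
{ '*', 'a', 'e' }

FIRST sets of the non-terminals involved (from the grammar, by fixed-point iteration):
  FIRST(P) = { '*', 'a', 'e' }

To compute FIRST(P a id), process the symbols left to right:
Symbol P is a non-terminal. Add FIRST(P) \ {ε} = { '*', 'a', 'e' }
P is not nullable (ε ∉ FIRST(P)), so stop here.
FIRST(P a id) = { '*', 'a', 'e' }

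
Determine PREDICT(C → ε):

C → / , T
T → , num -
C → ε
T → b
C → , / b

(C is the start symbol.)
PREDICT(C → ε) = (FIRST(RHS) \ {ε}) ∪ (FOLLOW(C) if ε ∈ FIRST(RHS), i.e. RHS ⇒* ε)
The right-hand side is ε (FIRST(ε) = { ε }), so the predict set is FOLLOW(C) = { $ }
PREDICT(C → ε) = { $ }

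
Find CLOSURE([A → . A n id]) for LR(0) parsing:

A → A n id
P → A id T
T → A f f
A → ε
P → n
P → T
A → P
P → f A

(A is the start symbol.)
To compute CLOSURE, for each item [A → α.Bβ] where B is a non-terminal, add [B → .γ] for all productions B → γ; repeat for the newly added items until nothing changes.

Start with: [A → . A n id]
  [A → . A n id] has the dot before A: add [A → .], [A → . P]
  [A → . P] has the dot before P: add [P → . A id T], [P → . n], [P → . T], [P → . f A]
  [P → . T] has the dot before T: add [T → . A f f]
No further items can be added.

CLOSURE = { [A → . A n id], [A → . P], [A → .], [P → . A id T], [P → . T], [P → . f A], [P → . n], [T → . A f f] }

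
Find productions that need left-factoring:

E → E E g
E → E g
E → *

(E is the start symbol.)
Left-factoring is needed when two productions for the same non-terminal
share a common prefix on the right-hand side.

Productions for E:
  E → E E g
  E → E g
  E → *

Found common prefix 'E' in productions for E

Answer: Yes, E has productions with common prefix 'E'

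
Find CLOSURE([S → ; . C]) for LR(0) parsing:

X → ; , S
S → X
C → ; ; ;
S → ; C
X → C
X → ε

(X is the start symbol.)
{ [C → . ; ; ;], [S → ; . C] }

To compute CLOSURE, for each item [A → α.Bβ] where B is a non-terminal, add [B → .γ] for all productions B → γ; repeat for the newly added items until nothing changes.

Start with: [S → ; . C]
  [S → ; . C] has the dot before C: add [C → . ; ; ;]
No further items can be added.

CLOSURE = { [C → . ; ; ;], [S → ; . C] }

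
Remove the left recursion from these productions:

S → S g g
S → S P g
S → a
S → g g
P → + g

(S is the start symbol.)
S → a S'
S → g g S'
S' → g g S'
S' → P g S'
S' → ε
P → + g

S is directly left-recursive. The standard transformation for
  A → A α₁ | ... | A α_m | β₁ | ... | β_n
is
  A  → β₁ A' | ... | β_n A'
  A' → α₁ A' | ... | α_m A' | ε

S → a becomes S → a S'
S → g g becomes S → g g S'
S → S g g becomes S' → g g S'
S → S P g becomes S' → P g S'
Add S' → ε

Productions for other non-terminals are unchanged:
  P → + g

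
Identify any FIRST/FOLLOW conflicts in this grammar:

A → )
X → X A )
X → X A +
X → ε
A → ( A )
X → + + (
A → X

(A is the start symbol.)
Yes. A → ')' with FOLLOW(A) on { ')' }; X → X A ')' with FOLLOW(X) on { '(', ')', '+' }; X → X A '+' with FOLLOW(X) on { '(', ')', '+' }; X → '+' '+' '(' with FOLLOW(X) on { '+' }

Nullable non-terminals: A, X.
FIRST sets used below: FIRST(X) = { '(', ')', '+', ε }, FIRST(A) = { '(', ')', '+', ε }

A: nullable alternative(s) A → X; FOLLOW(A) = { $, ')', '+' }
  A → ): FIRST \ {ε} = { ')' } — overlaps FOLLOW(A) on { ')' }: CONFLICT
  A → ( A ): FIRST \ {ε} = { '(' } — disjoint from FOLLOW(A)
  A → X: FIRST \ {ε} = { '(', ')', '+' } — this is the only nullable alternative, skip

X: nullable alternative(s) X → ε; FOLLOW(X) = { $, '(', ')', '+' }
  X → X A ): FIRST \ {ε} = { '(', ')', '+' } — overlaps FOLLOW(X) on { '(', ')', '+' }: CONFLICT
  X → X A +: FIRST \ {ε} = { '(', ')', '+' } — overlaps FOLLOW(X) on { '(', ')', '+' }: CONFLICT
  X → ε: FIRST \ {ε} = { } — this is the only nullable alternative, skip
  X → + + (: FIRST \ {ε} = { '+' } — overlaps FOLLOW(X) on { '+' }: CONFLICT

So the grammar has 4 FIRST/FOLLOW conflicts (marked CONFLICT above).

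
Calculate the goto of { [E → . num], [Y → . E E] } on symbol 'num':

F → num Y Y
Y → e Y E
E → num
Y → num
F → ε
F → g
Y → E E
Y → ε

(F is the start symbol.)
{ [E → num .] }

GOTO(I, 'num') = CLOSURE({ [A → αX.β] : [A → α.Xβ] ∈ I, X = 'num' })

Items with dot before 'num', with the dot advanced:
  [E → . num] → [E → num .]
Closure adds nothing (no advanced item has the dot before a non-terminal).

GOTO = { [E → num .] }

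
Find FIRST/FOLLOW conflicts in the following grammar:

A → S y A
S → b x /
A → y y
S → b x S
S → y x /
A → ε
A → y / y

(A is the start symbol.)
Nullable non-terminals: A.
FIRST sets used below: FIRST(S) = { 'b', 'y' }

A: nullable alternative(s) A → ε; FOLLOW(A) = { $ }
  A → S y A: FIRST \ {ε} = { 'b', 'y' } — disjoint from FOLLOW(A)
  A → y y: FIRST \ {ε} = { 'y' } — disjoint from FOLLOW(A)
  A → ε: FIRST \ {ε} = { } — this is the only nullable alternative, skip
  A → y / y: FIRST \ {ε} = { 'y' } — disjoint from FOLLOW(A)

S has no nullable alternative, so no FIRST/FOLLOW check is needed there.

No FIRST/FOLLOW conflicts found.

Answer: No FIRST/FOLLOW conflicts.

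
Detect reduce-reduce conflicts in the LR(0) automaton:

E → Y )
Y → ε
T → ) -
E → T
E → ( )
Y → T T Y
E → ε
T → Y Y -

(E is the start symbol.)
Yes — I0: [E → .] vs [Y → .]; I4: [E → T .] vs [Y → .]; I12: [Y → .] vs [Y → T T Y .]

Augment with E' → E and build the canonical LR(0) collection (I0 = CLOSURE({[E' → . E]}), then GOTO on every symbol after a dot until no new states appear). It has 15 states:
  I0: { [E → . ( )], [E → . T], [E → . Y )], [E → .], [E' → . E], [T → . ) -], [T → . Y Y -], [Y → . T T Y], [Y → .] }  — shift, 2 reduces
  I1: { [E → ( . )] }  — shift
  I2: { [T → ) . -] }  — shift
  I3: { [E' → E .] }  — accept
  I4: { [E → T .], [T → . ) -], [T → . Y Y -], [Y → . T T Y], [Y → .], [Y → T . T Y] }  — shift, 2 reduces
  I5: { [E → Y . )], [T → . ) -], [T → . Y Y -], [T → Y . Y -], [Y → . T T Y], [Y → .] }  — shift, reduce
  I6: { [E → Y ) .], [T → ) . -] }  — shift, reduce
  I7: { [T → . ) -], [T → . Y Y -], [Y → . T T Y], [Y → .], [Y → T . T Y] }  — shift, reduce
  I8: { [T → . ) -], [T → . Y Y -], [T → Y . Y -], [T → Y Y . -], [Y → . T T Y], [Y → .] }  — shift, reduce
  I9: { [T → Y Y - .] }  — reduce
  I10: { [T → . ) -], [T → . Y Y -], [Y → . T T Y], [Y → .], [Y → T . T Y], [Y → T T . Y] }  — shift, reduce
  I11: { [T → . ) -], [T → . Y Y -], [T → Y . Y -], [Y → . T T Y], [Y → .] }  — shift, reduce
  I12: { [T → . ) -], [T → . Y Y -], [T → Y . Y -], [Y → . T T Y], [Y → .], [Y → T T Y .] }  — shift, 2 reduces
  I13: { [T → ) - .] }  — reduce
  I14: { [E → ( ) .] }  — reduce

I0 contains complete items [E → .], [Y → .] — reduce-reduce conflict.
I4 contains complete items [E → T .], [Y → .] — reduce-reduce conflict.
I12 contains complete items [Y → .], [Y → T T Y .] — reduce-reduce conflict.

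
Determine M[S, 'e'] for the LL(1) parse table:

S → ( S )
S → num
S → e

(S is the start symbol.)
S → e

To find M[S, 'e'], we find productions for S where 'e' is in the predict set (PREDICT(N → α) = (FIRST(α) \ {ε}) ∪ (FOLLOW(N) if α ⇒* ε)).

S → ( S ): PREDICT = { '(' }
S → num: PREDICT = { 'num' }
S → e: PREDICT = { 'e' }
  'e' is in predict set, so this production goes in M[S, 'e']

M[S, 'e'] = S → e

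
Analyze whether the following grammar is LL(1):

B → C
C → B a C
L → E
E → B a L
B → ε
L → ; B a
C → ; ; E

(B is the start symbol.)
No. Predict set conflict for B: { 'a' }

Relevant sets:
  FIRST(C) = { ';', 'a' }
  FIRST(B) = { ';', 'a', ε }
  FIRST(E) = { ';', 'a' }
  FOLLOW(B) = { $, 'a' }

For B:
  PREDICT(B → C) = { ';', 'a' }
  PREDICT(B → ε) = { $, 'a' }
For C:
  PREDICT(C → B a C) = { ';', 'a' }
  PREDICT(C → ';' ';' E) = { ';' }
For L:
  PREDICT(L → E) = { ';', 'a' }
  PREDICT(L → ';' B a) = { ';' }
E has a single production, so nothing to check there.

Conflict found: Predict set conflict for B: { 'a' }
The grammar is NOT LL(1).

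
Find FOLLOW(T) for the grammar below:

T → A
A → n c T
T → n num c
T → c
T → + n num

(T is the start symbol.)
{ $ }

T is the start symbol, so $ ∈ FOLLOW(T).
In A → n c T: T is at the end, add FOLLOW(A)

The FOLLOW sets referred to above (computed the same way, to a fixed point):
  FOLLOW(A) = { $ }

Taking the union: FOLLOW(T) = { $ }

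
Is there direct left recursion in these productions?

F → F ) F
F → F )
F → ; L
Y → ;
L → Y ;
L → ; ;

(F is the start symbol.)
Yes, F is left-recursive

Direct left recursion occurs when N → N α for some non-terminal N (the right-hand side begins with the left-hand side itself).

F → F ) F: LEFT RECURSIVE (starts with F)
F → F ): LEFT RECURSIVE (starts with F)
F → ; L: starts with ';'
Y → ;: starts with ';'
L → Y ;: starts with Y
L → ; ;: starts with ';'

The grammar has direct left recursion on: F.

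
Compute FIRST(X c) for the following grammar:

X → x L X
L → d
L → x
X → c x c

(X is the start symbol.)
{ 'c', 'x' }

FIRST sets of the non-terminals involved (from the grammar, by fixed-point iteration):
  FIRST(X) = { 'c', 'x' }

To compute FIRST(X c), process the symbols left to right:
Symbol X is a non-terminal. Add FIRST(X) \ {ε} = { 'c', 'x' }
X is not nullable (ε ∉ FIRST(X)), so stop here.
FIRST(X c) = { 'c', 'x' }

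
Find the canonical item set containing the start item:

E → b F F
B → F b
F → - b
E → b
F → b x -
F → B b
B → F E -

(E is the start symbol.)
First, augment the grammar with E' → E
I₀ = CLOSURE({ [E' → . E] }):
  [E' → . E] has the dot before E: add [E → . b F F], [E → . b]
No further items can be added.

I₀ = { [E → . b F F], [E → . b], [E' → . E] }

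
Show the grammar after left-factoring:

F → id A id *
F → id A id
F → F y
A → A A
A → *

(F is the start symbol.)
Left-factoring transforms A → αβ₁ | αβ₂ into A → αA' and A' → β₁ | β₂
(α is the longest common prefix among the alternatives). Repeat until
no nonterminal has two alternatives with a common prefix.

Round 1: F has alternatives sharing prefix 'id A id'. Introduce F': F → id A id F'
  Add: F' → *
  Add: F' → ε

No remaining common prefixes — done.

Resulting grammar:
F → id A id F'
F' → *
F' → ε
F → F y
A → A A
A → *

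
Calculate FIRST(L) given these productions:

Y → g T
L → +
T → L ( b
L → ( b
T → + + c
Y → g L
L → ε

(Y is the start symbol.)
{ '(', '+', ε }

From L → +:
  - '+' is a terminal: add '+' and stop
From L → ( b:
  - '(' is a terminal: add '(' and stop
From L → ε:
  - ε-production, so ε ∈ FIRST(L)

Collecting: FIRST(L) = { '(', '+', ε }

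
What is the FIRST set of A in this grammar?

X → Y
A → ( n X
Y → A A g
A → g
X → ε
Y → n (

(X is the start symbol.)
From A → ( n X:
  - '(' is a terminal: add '(' and stop
From A → g:
  - g is a terminal: add 'g' and stop

Collecting: FIRST(A) = { '(', 'g' }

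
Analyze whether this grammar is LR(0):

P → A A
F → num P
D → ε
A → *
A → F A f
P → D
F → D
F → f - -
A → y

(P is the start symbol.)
Augment with P' → P and build the canonical LR(0) collection (I0 = CLOSURE({[P' → . P]}), then GOTO on every symbol after a dot until no new states appear). It has 16 states:
  I0: { [A → . *], [A → . F A f], [A → . y], [D → .], [F → . D], [F → . f - -], [F → . num P], [P → . A A], [P → . D], [P' → . P] }  — shift, reduce
  I1: { [A → * .] }  — reduce
  I2: { [A → . *], [A → . F A f], [A → . y], [D → .], [F → . D], [F → . f - -], [F → . num P], [P → A . A] }  — shift, reduce
  I3: { [F → D .], [P → D .] }  — 2 reduces
  I4: { [A → . *], [A → . F A f], [A → . y], [A → F . A f], [D → .], [F → . D], [F → . f - -], [F → . num P] }  — shift, reduce
  I5: { [P' → P .] }  — accept
  I6: { [F → f . - -] }  — shift
  I7: { [A → . *], [A → . F A f], [A → . y], [D → .], [F → . D], [F → . f - -], [F → . num P], [F → num . P], [P → . A A], [P → . D] }  — shift, reduce
  I8: { [A → y .] }  — reduce
  I9: { [F → num P .] }  — reduce
  I10: { [F → f - . -] }  — shift
  I11: { [F → f - - .] }  — reduce
  I12: { [A → F A . f] }  — shift
  I13: { [F → D .] }  — reduce
  I14: { [A → F A f .] }  — reduce
  I15: { [P → A A .] }  — reduce

Conflict in state I0:
  Shift-reduce conflict between [D → .] and [A → . *]
So the grammar is NOT LR(0).

Answer: No. Shift-reduce conflict between [D → .] and [A → . *]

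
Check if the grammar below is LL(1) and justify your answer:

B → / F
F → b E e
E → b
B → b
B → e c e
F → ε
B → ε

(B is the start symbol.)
Yes, the grammar is LL(1).

A grammar is LL(1) if for each non-terminal N with multiple productions, the predict sets of those productions are pairwise disjoint, where PREDICT(N → α) = (FIRST(α) \ {ε}) ∪ (FOLLOW(N) if α ⇒* ε).

Relevant sets:
  FOLLOW(B) = { $ }
  FOLLOW(F) = { $ }

For B:
  PREDICT(B → '/' F) = { '/' }
  PREDICT(B → b) = { 'b' }
  PREDICT(B → e c e) = { 'e' }
  PREDICT(B → ε) = { $ }
For F:
  PREDICT(F → b E e) = { 'b' }
  PREDICT(F → ε) = { $ }
E has a single production, so nothing to check there.

All predict sets are disjoint. The grammar IS LL(1).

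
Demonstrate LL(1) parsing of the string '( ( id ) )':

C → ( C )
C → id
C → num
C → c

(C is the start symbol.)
Stack is shown with the top on the left.

Stack      Input         Action
-------------------------------
C $        ( ( id ) ) $  output C → ( C )
( C ) $    ( ( id ) ) $  match '('
C ) $      ( id ) ) $    output C → ( C )
( C ) ) $  ( id ) ) $    match '('
C ) ) $    id ) ) $      output C → id
id ) ) $   id ) ) $      match 'id'
) ) $      ) ) $         match ')'
) $        ) $           match ')'
$          $             accept

The string is accepted.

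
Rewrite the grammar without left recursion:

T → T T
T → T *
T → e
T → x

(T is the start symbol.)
T is directly left-recursive. The standard transformation for
  A → A α₁ | ... | A α_m | β₁ | ... | β_n
is
  A  → β₁ A' | ... | β_n A'
  A' → α₁ A' | ... | α_m A' | ε

T → e becomes T → e T'
T → x becomes T → x T'
T → T T becomes T' → T T'
T → T * becomes T' → * T'
Add T' → ε

Resulting grammar:
T → e T'
T → x T'
T' → T T'
T' → * T'
T' → ε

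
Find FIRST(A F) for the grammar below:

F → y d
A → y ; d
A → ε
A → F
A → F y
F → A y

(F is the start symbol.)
FIRST sets of the non-terminals involved (from the grammar, by fixed-point iteration):
  FIRST(A) = { 'y', ε }
  FIRST(F) = { 'y' }

To compute FIRST(A F), process the symbols left to right:
Symbol A is a non-terminal. Add FIRST(A) \ {ε} = { 'y' }
A is nullable (ε ∈ FIRST(A)), continue to the next symbol.
Symbol F is a non-terminal. Add FIRST(F) \ {ε} = { 'y' }
F is not nullable (ε ∉ FIRST(F)), so stop here.
FIRST(A F) = { 'y' }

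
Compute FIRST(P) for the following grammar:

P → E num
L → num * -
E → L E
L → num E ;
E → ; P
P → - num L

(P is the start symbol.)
{ '-', ';', 'num' }

To compute FIRST(P), examine every production with P on the left-hand side, reading each right-hand side left to right until a non-nullable symbol is reached.

FIRST sets of the other non-terminals involved (by the same procedure, iterated to a fixed point):
  FIRST(E) = { ';', 'num' }

From P → E num:
  - E is a non-terminal: add FIRST(E) \ {ε} = { ';', 'num' }
    E is not nullable, so stop
From P → - num L:
  - '-' is a terminal: add '-' and stop

Collecting: FIRST(P) = { '-', ';', 'num' }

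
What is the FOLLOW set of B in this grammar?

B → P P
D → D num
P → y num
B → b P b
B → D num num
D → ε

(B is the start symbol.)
To compute FOLLOW(B), find every occurrence of B on a right-hand side N → α B β: add FIRST(β) \ {ε}, and if β is empty or nullable also add FOLLOW(N). Iterate to a fixed point.

B is the start symbol, so $ ∈ FOLLOW(B).
B does not occur on any right-hand side.

Taking the union: FOLLOW(B) = { $ }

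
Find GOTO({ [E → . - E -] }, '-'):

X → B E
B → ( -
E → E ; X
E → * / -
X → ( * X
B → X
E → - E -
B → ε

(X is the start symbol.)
GOTO(I, '-') = CLOSURE({ [A → αX.β] : [A → α.Xβ] ∈ I, X = '-' })

Items with dot before '-', with the dot advanced:
  [E → . - E -] → [E → - . E -]
Closure of the advanced items:
  [E → - . E -] has the dot before E: add [E → . E ; X], [E → . * / -], [E → . - E -]

GOTO = { [E → - . E -], [E → . * / -], [E → . - E -], [E → . E ; X] }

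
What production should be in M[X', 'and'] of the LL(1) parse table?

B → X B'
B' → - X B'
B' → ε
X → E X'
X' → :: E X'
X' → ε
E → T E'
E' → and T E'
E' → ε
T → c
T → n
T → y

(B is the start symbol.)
Empty (error entry)

To find M[X', 'and'], we find productions for X' where 'and' is in the predict set (PREDICT(N → α) = (FIRST(α) \ {ε}) ∪ (FOLLOW(N) if α ⇒* ε)).

Relevant sets:
  FOLLOW(X') = { $, '-' }

X' → :: E X': PREDICT = { '::' }
X' → ε: PREDICT = { $, '-' }

M[X', 'and'] is empty (no production applies)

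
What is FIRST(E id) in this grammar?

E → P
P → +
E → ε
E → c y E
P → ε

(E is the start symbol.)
FIRST sets of the non-terminals involved (from the grammar, by fixed-point iteration):
  FIRST(E) = { '+', 'c', ε }

To compute FIRST(E id), process the symbols left to right:
Symbol E is a non-terminal. Add FIRST(E) \ {ε} = { '+', 'c' }
E is nullable (ε ∈ FIRST(E)), continue to the next symbol.
Symbol id is a terminal. Add 'id' and stop.
FIRST(E id) = { '+', 'c', 'id' }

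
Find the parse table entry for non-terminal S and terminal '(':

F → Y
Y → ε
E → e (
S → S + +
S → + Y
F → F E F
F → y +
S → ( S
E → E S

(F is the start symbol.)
To find M[S, '('], we find productions for S where '(' is in the predict set (PREDICT(N → α) = (FIRST(α) \ {ε}) ∪ (FOLLOW(N) if α ⇒* ε)).

Relevant sets:
  FIRST(S) = { '(', '+' }

S → S + +: PREDICT = { '(', '+' }
  '(' is in predict set, so this production goes in M[S, '(']
S → + Y: PREDICT = { '+' }
S → ( S: PREDICT = { '(' }
  '(' is in predict set, so this production goes in M[S, '(']

M[S, '('] = S → S + +, S → ( S  (a multiply-defined cell — the grammar is not LL(1))

Answer: S → S + +, S → ( S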